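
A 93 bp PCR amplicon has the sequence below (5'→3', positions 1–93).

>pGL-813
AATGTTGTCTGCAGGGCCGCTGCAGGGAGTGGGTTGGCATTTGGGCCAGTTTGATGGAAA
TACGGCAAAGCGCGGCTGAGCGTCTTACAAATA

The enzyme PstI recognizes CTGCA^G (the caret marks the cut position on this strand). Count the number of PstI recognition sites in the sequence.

CTGCAG occurs starting at positions 9, 20.
PstI cuts at 2 sites.

2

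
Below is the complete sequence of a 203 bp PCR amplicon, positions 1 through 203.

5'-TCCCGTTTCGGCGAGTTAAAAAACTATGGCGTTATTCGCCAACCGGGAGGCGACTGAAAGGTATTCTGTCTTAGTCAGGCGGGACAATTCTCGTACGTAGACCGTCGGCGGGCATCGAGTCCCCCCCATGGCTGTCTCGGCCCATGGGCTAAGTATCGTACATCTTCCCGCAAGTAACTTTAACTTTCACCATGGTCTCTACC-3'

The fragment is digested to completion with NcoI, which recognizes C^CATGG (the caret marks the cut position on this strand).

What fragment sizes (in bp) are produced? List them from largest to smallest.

NcoI sites (CCATGG) start at positions 126, 142, 190.
NcoI cuts after the first base of each site, so after positions 126, 142, 190.
Linear molecule, 3 cuts → 4 fragments:
  1–126 → 126 bp
  127–142 → 16 bp
  143–190 → 48 bp
  191–203 → 13 bp
Sorted largest to smallest: 126, 48, 16, 13 bp.

126, 48, 16, 13 bp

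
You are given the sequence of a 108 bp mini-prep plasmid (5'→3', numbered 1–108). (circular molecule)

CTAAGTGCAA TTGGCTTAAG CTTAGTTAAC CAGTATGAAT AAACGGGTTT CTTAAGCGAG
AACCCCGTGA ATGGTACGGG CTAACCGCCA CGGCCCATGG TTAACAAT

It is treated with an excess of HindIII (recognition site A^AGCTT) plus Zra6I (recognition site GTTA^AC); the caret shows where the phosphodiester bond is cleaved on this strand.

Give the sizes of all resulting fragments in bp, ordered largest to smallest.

75, 23, 10 bp

The HindIII site (AAGCTT) starts at position 18.
HindIII cuts after the first base of each site, so after position 18.
Zra6I sites (GTTAAC) start at positions 25, 100.
Zra6I cuts after base 4 of each site, so after positions 28, 103.
Combined cut positions: 18, 28, 103.
Circular molecule, 3 cuts → 3 fragments:
  19–28 → 10 bp
  29–103 → 75 bp
  104–108 then 1–18 → 5 + 18 = 23 bp
Sorted largest to smallest: 75, 23, 10 bp.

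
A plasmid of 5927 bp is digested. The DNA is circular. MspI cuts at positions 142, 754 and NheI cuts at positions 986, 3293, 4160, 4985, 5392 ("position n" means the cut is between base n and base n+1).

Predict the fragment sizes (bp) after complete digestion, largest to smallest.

2307, 867, 825, 677, 612, 407, 232 bp

Combined cut positions (sorted): 142, 754, 986, 3293, 4160, 4985, 5392.
Circular molecule, 7 cuts → 7 fragments:
  754 − 142 = 612 bp
  986 − 754 = 232 bp
  3293 − 986 = 2307 bp
  4160 − 3293 = 867 bp
  4985 − 4160 = 825 bp
  5392 − 4985 = 407 bp
  wrap: 5927 − 5392 + 142 = 677 bp
Sorted largest to smallest: 2307, 867, 825, 677, 612, 407, 232 bp.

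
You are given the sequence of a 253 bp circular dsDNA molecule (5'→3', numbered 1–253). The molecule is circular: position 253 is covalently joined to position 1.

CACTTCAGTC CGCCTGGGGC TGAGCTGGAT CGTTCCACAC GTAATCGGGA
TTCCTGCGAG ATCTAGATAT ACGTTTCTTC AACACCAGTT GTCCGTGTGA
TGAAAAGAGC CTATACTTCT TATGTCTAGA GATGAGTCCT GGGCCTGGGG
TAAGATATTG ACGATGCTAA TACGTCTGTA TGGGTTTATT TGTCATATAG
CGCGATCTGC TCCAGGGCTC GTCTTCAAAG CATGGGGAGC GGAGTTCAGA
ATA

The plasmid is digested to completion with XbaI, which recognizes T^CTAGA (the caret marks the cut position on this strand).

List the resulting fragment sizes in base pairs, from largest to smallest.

190, 63 bp

XbaI sites (TCTAGA) start at positions 62, 125.
XbaI cuts after the first base of each site, so after positions 62, 125.
Circular molecule, 2 cuts → 2 fragments:
  63–125 → 63 bp
  126–253 then 1–62 → 128 + 62 = 190 bp
Sorted largest to smallest: 190, 63 bp.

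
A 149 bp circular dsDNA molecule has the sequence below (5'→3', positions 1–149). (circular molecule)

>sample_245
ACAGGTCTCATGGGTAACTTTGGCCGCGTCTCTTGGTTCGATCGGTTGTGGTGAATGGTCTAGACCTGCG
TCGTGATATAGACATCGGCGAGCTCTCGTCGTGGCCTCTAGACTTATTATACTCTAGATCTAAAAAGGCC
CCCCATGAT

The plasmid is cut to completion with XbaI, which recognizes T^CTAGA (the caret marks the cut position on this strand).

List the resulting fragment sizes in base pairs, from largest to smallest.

XbaI sites (TCTAGA) start at positions 59, 107, 123.
XbaI cuts after the first base of each site, so after positions 59, 107, 123.
Circular molecule, 3 cuts → 3 fragments:
  60–107 → 48 bp
  108–123 → 16 bp
  124–149 then 1–59 → 26 + 59 = 85 bp
Sorted largest to smallest: 85, 48, 16 bp.

85, 48, 16 bp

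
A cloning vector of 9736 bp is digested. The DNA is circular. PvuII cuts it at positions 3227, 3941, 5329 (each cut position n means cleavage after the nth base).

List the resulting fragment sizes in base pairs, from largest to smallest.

Circular molecule, 3 cuts → 3 fragments:
  3941 − 3227 = 714 bp
  5329 − 3941 = 1388 bp
  wrap: 9736 − 5329 + 3227 = 7634 bp
Sorted largest to smallest: 7634, 1388, 714 bp.

7634, 1388, 714 bp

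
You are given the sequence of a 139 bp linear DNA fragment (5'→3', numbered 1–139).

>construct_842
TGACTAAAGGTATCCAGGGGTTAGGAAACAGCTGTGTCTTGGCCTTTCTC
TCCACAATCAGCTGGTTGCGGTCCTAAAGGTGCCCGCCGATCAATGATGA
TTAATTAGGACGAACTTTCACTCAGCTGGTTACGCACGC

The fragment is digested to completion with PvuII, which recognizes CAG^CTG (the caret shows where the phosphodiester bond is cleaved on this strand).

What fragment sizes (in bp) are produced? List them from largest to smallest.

64, 31, 30, 14 bp

PvuII sites (CAGCTG) start at positions 29, 59, 123.
PvuII cuts after base 3 of each site, so after positions 31, 61, 125.
Linear molecule, 3 cuts → 4 fragments:
  1–31 → 31 bp
  32–61 → 30 bp
  62–125 → 64 bp
  126–139 → 14 bp
Sorted largest to smallest: 64, 31, 30, 14 bp.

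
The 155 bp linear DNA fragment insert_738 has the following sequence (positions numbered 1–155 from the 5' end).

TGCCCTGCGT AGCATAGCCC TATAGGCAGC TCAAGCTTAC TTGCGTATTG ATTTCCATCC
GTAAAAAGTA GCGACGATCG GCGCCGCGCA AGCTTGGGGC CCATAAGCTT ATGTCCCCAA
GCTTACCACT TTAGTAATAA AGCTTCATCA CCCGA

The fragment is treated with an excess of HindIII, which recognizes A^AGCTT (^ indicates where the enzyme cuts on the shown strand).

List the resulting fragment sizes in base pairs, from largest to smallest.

57, 33, 21, 15, 15, 14 bp

HindIII sites (AAGCTT) start at positions 33, 90, 105, 119, 140.
HindIII cuts after the first base of each site, so after positions 33, 90, 105, 119, 140.
Linear molecule, 5 cuts → 6 fragments:
  1–33 → 33 bp
  34–90 → 57 bp
  91–105 → 15 bp
  106–119 → 14 bp
  120–140 → 21 bp
  141–155 → 15 bp
Sorted largest to smallest: 57, 33, 21, 15, 15, 14 bp.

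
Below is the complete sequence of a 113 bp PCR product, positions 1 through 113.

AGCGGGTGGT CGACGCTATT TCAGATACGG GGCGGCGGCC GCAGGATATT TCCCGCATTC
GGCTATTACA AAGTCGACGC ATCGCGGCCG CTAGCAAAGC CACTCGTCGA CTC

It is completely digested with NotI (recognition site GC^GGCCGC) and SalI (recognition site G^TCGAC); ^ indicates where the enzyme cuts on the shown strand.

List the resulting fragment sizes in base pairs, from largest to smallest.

NotI sites (GCGGCCGC) start at positions 35, 84.
NotI cuts after base 2 of each site, so after positions 36, 85.
SalI sites (GTCGAC) start at positions 9, 73, 106.
SalI cuts after the first base of each site, so after positions 9, 73, 106.
Combined cut positions: 9, 36, 73, 85, 106.
Linear molecule, 5 cuts → 6 fragments:
  1–9 → 9 bp
  10–36 → 27 bp
  37–73 → 37 bp
  74–85 → 12 bp
  86–106 → 21 bp
  107–113 → 7 bp
Sorted largest to smallest: 37, 27, 21, 12, 9, 7 bp.

37, 27, 21, 12, 9, 7 bp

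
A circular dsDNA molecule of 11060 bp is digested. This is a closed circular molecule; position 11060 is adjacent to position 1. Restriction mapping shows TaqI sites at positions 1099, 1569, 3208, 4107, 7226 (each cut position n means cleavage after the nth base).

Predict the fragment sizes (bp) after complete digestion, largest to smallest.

Circular molecule, 5 cuts → 5 fragments:
  1569 − 1099 = 470 bp
  3208 − 1569 = 1639 bp
  4107 − 3208 = 899 bp
  7226 − 4107 = 3119 bp
  wrap: 11060 − 7226 + 1099 = 4933 bp
Sorted largest to smallest: 4933, 3119, 1639, 899, 470 bp.

4933, 3119, 1639, 899, 470 bp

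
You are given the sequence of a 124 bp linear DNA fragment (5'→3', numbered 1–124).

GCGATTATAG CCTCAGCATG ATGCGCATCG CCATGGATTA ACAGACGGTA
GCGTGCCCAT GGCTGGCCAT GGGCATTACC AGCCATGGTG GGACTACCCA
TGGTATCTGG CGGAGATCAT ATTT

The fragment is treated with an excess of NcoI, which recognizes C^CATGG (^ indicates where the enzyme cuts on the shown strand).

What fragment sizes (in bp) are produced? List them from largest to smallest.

NcoI sites (CCATGG) start at positions 31, 57, 67, 83, 98.
NcoI cuts after the first base of each site, so after positions 31, 57, 67, 83, 98.
Linear molecule, 5 cuts → 6 fragments:
  1–31 → 31 bp
  32–57 → 26 bp
  58–67 → 10 bp
  68–83 → 16 bp
  84–98 → 15 bp
  99–124 → 26 bp
Sorted largest to smallest: 31, 26, 26, 16, 15, 10 bp.

31, 26, 26, 16, 15, 10 bp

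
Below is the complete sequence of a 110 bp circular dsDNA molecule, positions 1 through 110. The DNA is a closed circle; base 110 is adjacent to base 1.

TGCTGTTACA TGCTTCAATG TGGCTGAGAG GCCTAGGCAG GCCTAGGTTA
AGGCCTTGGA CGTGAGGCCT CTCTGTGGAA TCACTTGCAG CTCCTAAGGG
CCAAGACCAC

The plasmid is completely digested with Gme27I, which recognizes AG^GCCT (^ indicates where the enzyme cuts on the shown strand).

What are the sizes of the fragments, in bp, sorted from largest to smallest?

Gme27I sites (AGGCCT) start at positions 29, 39, 51, 65.
Gme27I cuts after base 2 of each site, so after positions 30, 40, 52, 66.
Circular molecule, 4 cuts → 4 fragments:
  31–40 → 10 bp
  41–52 → 12 bp
  53–66 → 14 bp
  67–110 then 1–30 → 44 + 30 = 74 bp
Sorted largest to smallest: 74, 14, 12, 10 bp.

74, 14, 12, 10 bp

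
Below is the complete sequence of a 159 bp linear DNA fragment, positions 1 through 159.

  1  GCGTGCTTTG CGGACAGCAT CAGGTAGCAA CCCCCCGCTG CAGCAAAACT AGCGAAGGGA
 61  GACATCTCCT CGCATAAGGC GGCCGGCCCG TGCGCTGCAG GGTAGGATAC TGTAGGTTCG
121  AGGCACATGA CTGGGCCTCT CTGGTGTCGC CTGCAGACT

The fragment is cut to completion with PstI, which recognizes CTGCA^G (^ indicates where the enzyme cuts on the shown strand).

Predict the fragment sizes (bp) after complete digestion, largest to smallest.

57, 56, 42, 4 bp

PstI sites (CTGCAG) start at positions 38, 95, 151.
PstI cuts after base 5 of each site (before the last base), so after positions 42, 99, 155.
Linear molecule, 3 cuts → 4 fragments:
  1–42 → 42 bp
  43–99 → 57 bp
  100–155 → 56 bp
  156–159 → 4 bp
Sorted largest to smallest: 57, 56, 42, 4 bp.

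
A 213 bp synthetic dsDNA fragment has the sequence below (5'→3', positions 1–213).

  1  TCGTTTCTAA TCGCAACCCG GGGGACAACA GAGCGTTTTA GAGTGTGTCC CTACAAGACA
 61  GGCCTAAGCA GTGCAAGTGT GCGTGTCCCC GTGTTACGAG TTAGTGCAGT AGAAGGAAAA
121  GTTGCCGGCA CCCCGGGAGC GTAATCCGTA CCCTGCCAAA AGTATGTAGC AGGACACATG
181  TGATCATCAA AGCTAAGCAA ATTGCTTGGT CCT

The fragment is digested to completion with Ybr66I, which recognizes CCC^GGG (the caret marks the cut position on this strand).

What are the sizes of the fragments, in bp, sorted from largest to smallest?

115, 79, 19 bp

Ybr66I sites (CCCGGG) start at positions 17, 132.
Ybr66I cuts after base 3 of each site, so after positions 19, 134.
Linear molecule, 2 cuts → 3 fragments:
  1–19 → 19 bp
  20–134 → 115 bp
  135–213 → 79 bp
Sorted largest to smallest: 115, 79, 19 bp.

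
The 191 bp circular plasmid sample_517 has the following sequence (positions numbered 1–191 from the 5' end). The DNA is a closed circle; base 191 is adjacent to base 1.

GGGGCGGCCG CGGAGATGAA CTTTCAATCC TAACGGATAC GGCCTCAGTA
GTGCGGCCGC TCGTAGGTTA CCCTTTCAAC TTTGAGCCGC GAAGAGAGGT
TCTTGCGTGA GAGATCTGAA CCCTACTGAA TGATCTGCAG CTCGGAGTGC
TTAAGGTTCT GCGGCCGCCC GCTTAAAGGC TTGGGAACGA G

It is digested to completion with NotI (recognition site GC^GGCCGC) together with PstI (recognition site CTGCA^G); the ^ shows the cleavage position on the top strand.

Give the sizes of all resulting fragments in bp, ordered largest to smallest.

85, 49, 34, 23 bp

NotI sites (GCGGCCGC) start at positions 4, 53, 161.
NotI cuts after base 2 of each site, so after positions 5, 54, 162.
The PstI site (CTGCAG) starts at position 135.
PstI cuts after base 5 of each site (before the last base), so after position 139.
Combined cut positions: 5, 54, 139, 162.
Circular molecule, 4 cuts → 4 fragments:
  6–54 → 49 bp
  55–139 → 85 bp
  140–162 → 23 bp
  163–191 then 1–5 → 29 + 5 = 34 bp
Sorted largest to smallest: 85, 49, 34, 23 bp.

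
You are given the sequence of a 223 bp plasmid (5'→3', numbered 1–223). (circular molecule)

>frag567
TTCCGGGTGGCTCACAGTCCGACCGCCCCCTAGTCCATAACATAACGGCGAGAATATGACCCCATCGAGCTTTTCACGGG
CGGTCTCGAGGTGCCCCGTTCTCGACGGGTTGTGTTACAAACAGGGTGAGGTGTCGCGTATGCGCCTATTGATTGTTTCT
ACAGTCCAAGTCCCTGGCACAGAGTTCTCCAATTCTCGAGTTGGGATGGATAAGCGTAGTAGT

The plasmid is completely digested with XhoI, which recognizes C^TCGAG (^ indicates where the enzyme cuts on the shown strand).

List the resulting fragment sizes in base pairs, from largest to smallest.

113, 110 bp

XhoI sites (CTCGAG) start at positions 85, 195.
XhoI cuts after the first base of each site, so after positions 85, 195.
Circular molecule, 2 cuts → 2 fragments:
  86–195 → 110 bp
  196–223 then 1–85 → 28 + 85 = 113 bp
Sorted largest to smallest: 113, 110 bp.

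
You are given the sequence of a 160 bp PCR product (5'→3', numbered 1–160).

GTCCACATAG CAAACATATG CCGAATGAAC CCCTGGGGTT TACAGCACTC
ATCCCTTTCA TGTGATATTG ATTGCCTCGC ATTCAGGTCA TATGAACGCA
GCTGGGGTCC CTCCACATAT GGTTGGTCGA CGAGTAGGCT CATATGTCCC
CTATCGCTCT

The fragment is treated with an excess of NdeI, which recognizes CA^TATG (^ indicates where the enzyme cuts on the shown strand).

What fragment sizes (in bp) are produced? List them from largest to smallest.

74, 27, 25, 18, 16 bp

NdeI sites (CATATG) start at positions 15, 89, 116, 141.
NdeI cuts after base 2 of each site, so after positions 16, 90, 117, 142.
Linear molecule, 4 cuts → 5 fragments:
  1–16 → 16 bp
  17–90 → 74 bp
  91–117 → 27 bp
  118–142 → 25 bp
  143–160 → 18 bp
Sorted largest to smallest: 74, 27, 25, 18, 16 bp.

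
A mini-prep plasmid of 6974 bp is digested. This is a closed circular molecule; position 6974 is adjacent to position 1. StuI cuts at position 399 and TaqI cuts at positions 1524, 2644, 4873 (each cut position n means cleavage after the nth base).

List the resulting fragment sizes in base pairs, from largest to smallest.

2500, 2229, 1125, 1120 bp

Combined cut positions (sorted): 399, 1524, 2644, 4873.
Circular molecule, 4 cuts → 4 fragments:
  1524 − 399 = 1125 bp
  2644 − 1524 = 1120 bp
  4873 − 2644 = 2229 bp
  wrap: 6974 − 4873 + 399 = 2500 bp
Sorted largest to smallest: 2500, 2229, 1125, 1120 bp.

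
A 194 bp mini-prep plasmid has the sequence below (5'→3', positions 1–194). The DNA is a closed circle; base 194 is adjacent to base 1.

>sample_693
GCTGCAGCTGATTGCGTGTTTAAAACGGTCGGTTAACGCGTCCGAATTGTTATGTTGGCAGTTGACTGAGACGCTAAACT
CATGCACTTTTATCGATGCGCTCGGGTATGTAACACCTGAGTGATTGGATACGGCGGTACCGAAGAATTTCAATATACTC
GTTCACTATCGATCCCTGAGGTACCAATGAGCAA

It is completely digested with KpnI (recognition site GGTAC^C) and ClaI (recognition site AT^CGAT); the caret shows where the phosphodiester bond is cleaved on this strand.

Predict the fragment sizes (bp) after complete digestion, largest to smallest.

KpnI sites (GGTACC) start at positions 136, 180.
KpnI cuts after base 5 of each site (before the last base), so after positions 140, 184.
ClaI sites (ATCGAT) start at positions 92, 168.
ClaI cuts after base 2 of each site, so after positions 93, 169.
Combined cut positions: 93, 140, 169, 184.
Circular molecule, 4 cuts → 4 fragments:
  94–140 → 47 bp
  141–169 → 29 bp
  170–184 → 15 bp
  185–194 then 1–93 → 10 + 93 = 103 bp
Sorted largest to smallest: 103, 47, 29, 15 bp.

103, 47, 29, 15 bp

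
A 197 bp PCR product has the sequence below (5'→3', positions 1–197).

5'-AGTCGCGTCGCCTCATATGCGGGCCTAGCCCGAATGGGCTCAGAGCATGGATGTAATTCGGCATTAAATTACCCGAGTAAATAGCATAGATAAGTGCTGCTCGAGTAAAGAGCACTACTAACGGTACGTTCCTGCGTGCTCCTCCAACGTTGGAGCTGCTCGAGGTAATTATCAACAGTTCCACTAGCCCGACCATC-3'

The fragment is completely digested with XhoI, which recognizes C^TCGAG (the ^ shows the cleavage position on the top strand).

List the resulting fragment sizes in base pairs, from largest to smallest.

XhoI sites (CTCGAG) start at positions 100, 159.
XhoI cuts after the first base of each site, so after positions 100, 159.
Linear molecule, 2 cuts → 3 fragments:
  1–100 → 100 bp
  101–159 → 59 bp
  160–197 → 38 bp
Sorted largest to smallest: 100, 59, 38 bp.

100, 59, 38 bp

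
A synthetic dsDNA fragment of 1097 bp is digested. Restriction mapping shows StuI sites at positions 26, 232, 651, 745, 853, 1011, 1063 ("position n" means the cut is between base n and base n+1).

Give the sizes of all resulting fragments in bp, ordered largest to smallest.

419, 206, 158, 108, 94, 52, 34, 26 bp

Linear molecule, 7 cuts → 8 fragments:
  26 − 0 = 26 bp
  232 − 26 = 206 bp
  651 − 232 = 419 bp
  745 − 651 = 94 bp
  853 − 745 = 108 bp
  1011 − 853 = 158 bp
  1063 − 1011 = 52 bp
  1097 − 1063 = 34 bp
Sorted largest to smallest: 419, 206, 158, 108, 94, 52, 34, 26 bp.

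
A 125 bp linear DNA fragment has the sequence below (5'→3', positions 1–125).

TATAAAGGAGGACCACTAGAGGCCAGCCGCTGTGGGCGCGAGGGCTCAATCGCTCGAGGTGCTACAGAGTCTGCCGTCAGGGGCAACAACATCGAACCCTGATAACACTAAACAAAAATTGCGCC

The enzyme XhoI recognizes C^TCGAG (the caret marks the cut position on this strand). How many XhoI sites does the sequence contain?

CTCGAG occurs starting at position 53.
XhoI cuts at 1 site.

1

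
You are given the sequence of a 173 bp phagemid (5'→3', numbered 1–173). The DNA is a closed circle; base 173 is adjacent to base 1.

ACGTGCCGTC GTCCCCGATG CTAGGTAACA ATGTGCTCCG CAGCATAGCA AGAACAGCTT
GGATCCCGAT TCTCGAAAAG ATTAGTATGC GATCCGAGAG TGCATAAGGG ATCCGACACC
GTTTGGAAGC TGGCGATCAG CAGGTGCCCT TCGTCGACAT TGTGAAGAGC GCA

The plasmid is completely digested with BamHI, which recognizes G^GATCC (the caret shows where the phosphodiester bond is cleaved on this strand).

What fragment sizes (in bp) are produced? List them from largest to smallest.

BamHI sites (GGATCC) start at positions 61, 109.
BamHI cuts after the first base of each site, so after positions 61, 109.
Circular molecule, 2 cuts → 2 fragments:
  62–109 → 48 bp
  110–173 then 1–61 → 64 + 61 = 125 bp
Sorted largest to smallest: 125, 48 bp.

125, 48 bp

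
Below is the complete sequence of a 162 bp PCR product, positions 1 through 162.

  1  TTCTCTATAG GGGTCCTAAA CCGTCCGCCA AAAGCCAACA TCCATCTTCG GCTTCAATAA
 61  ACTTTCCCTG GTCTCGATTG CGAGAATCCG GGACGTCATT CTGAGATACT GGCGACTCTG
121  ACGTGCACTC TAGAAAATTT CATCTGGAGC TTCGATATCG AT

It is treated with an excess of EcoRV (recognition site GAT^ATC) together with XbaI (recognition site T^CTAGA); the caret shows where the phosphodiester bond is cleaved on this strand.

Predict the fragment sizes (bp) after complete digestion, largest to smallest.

129, 27, 6 bp

The EcoRV site (GATATC) starts at position 154.
EcoRV cuts after base 3 of each site, so after position 156.
The XbaI site (TCTAGA) starts at position 129.
XbaI cuts after the first base of each site, so after position 129.
Combined cut positions: 129, 156.
Linear molecule, 2 cuts → 3 fragments:
  1–129 → 129 bp
  130–156 → 27 bp
  157–162 → 6 bp
Sorted largest to smallest: 129, 27, 6 bp.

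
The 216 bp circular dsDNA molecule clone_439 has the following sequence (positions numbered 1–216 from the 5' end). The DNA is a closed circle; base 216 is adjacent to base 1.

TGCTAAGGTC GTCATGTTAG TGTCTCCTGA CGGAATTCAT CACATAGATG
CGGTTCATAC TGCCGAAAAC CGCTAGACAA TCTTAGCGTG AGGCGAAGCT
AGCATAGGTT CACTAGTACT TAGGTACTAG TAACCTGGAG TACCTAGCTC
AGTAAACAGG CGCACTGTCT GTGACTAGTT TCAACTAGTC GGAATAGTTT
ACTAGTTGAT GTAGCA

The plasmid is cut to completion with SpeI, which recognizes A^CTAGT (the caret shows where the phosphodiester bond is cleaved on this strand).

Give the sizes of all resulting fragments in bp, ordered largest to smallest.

SpeI sites (ACTAGT) start at positions 112, 126, 174, 184, 201.
SpeI cuts after the first base of each site, so after positions 112, 126, 174, 184, 201.
Circular molecule, 5 cuts → 5 fragments:
  113–126 → 14 bp
  127–174 → 48 bp
  175–184 → 10 bp
  185–201 → 17 bp
  202–216 then 1–112 → 15 + 112 = 127 bp
Sorted largest to smallest: 127, 48, 17, 14, 10 bp.

127, 48, 17, 14, 10 bp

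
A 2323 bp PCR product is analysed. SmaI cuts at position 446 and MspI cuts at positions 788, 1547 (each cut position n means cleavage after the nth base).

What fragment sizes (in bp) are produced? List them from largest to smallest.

Combined cut positions (sorted): 446, 788, 1547.
Linear molecule, 3 cuts → 4 fragments:
  446 − 0 = 446 bp
  788 − 446 = 342 bp
  1547 − 788 = 759 bp
  2323 − 1547 = 776 bp
Sorted largest to smallest: 776, 759, 446, 342 bp.

776, 759, 446, 342 bp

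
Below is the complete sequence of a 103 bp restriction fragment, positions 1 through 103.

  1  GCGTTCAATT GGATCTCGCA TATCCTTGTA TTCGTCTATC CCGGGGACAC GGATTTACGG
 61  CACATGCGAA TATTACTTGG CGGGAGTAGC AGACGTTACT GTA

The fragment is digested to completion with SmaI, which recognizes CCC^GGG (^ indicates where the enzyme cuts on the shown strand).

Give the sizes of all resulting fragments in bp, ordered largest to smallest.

The SmaI site (CCCGGG) starts at position 40.
SmaI cuts after base 3 of each site, so after position 42.
Linear molecule, 1 cut → 2 fragments:
  1–42 → 42 bp
  43–103 → 61 bp
Sorted largest to smallest: 61, 42 bp.

61, 42 bp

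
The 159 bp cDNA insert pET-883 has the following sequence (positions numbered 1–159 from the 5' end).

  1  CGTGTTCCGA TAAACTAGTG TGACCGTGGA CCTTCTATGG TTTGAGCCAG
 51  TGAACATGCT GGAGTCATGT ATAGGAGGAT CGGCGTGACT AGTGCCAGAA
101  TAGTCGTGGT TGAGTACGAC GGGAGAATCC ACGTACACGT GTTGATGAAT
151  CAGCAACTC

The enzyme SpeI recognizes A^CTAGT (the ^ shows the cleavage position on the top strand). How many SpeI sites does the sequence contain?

ACTAGT occurs starting at positions 14, 88.
SpeI cuts at 2 sites.

2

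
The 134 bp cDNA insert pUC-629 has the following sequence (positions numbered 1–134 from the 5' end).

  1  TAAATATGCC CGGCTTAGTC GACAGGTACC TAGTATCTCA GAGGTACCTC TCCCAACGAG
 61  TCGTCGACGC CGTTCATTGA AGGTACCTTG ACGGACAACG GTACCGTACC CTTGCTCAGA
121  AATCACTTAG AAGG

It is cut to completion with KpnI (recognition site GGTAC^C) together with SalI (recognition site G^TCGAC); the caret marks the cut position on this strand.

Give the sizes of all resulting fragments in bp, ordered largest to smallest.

30, 23, 18, 18, 18, 16, 11 bp

KpnI sites (GGTACC) start at positions 25, 43, 82, 100.
KpnI cuts after base 5 of each site (before the last base), so after positions 29, 47, 86, 104.
SalI sites (GTCGAC) start at positions 18, 63.
SalI cuts after the first base of each site, so after positions 18, 63.
Combined cut positions: 18, 29, 47, 63, 86, 104.
Linear molecule, 6 cuts → 7 fragments:
  1–18 → 18 bp
  19–29 → 11 bp
  30–47 → 18 bp
  48–63 → 16 bp
  64–86 → 23 bp
  87–104 → 18 bp
  105–134 → 30 bp
Sorted largest to smallest: 30, 23, 18, 18, 18, 16, 11 bp.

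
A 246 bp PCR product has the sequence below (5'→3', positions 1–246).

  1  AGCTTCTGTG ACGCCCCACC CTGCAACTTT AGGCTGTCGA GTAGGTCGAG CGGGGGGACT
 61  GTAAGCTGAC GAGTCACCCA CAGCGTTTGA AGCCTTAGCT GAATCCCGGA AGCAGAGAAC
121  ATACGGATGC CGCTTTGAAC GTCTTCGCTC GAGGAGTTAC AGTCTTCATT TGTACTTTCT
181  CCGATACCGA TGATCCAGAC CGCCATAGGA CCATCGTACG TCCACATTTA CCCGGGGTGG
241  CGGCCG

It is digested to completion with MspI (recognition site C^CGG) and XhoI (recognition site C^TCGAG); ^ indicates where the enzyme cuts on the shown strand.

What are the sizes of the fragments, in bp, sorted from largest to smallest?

106, 84, 42, 14 bp

MspI sites (CCGG) start at positions 106, 232.
MspI cuts after the first base of each site, so after positions 106, 232.
The XhoI site (CTCGAG) starts at position 148.
XhoI cuts after the first base of each site, so after position 148.
Combined cut positions: 106, 148, 232.
Linear molecule, 3 cuts → 4 fragments:
  1–106 → 106 bp
  107–148 → 42 bp
  149–232 → 84 bp
  233–246 → 14 bp
Sorted largest to smallest: 106, 84, 42, 14 bp.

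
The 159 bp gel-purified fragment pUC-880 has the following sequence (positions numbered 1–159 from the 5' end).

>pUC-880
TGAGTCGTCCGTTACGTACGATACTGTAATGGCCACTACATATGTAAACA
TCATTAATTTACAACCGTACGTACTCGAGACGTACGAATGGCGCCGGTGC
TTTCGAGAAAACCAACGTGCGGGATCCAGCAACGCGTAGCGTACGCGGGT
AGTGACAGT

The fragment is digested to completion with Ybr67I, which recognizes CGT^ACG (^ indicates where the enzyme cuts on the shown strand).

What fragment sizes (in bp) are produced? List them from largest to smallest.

59, 51, 17, 17, 15 bp

Ybr67I sites (CGTACG) start at positions 15, 66, 81, 140.
Ybr67I cuts after base 3 of each site, so after positions 17, 68, 83, 142.
Linear molecule, 4 cuts → 5 fragments:
  1–17 → 17 bp
  18–68 → 51 bp
  69–83 → 15 bp
  84–142 → 59 bp
  143–159 → 17 bp
Sorted largest to smallest: 59, 51, 17, 17, 15 bp.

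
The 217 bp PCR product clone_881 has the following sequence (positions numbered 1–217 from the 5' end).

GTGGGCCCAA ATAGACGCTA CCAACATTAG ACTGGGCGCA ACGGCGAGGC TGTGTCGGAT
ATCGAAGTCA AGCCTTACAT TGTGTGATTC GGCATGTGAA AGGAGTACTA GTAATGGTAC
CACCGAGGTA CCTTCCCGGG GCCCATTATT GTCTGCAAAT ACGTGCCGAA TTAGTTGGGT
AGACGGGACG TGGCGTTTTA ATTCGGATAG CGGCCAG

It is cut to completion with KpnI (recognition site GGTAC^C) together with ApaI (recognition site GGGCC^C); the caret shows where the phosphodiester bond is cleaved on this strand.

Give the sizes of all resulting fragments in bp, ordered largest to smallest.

113, 74, 12, 11, 7 bp

KpnI sites (GGTACC) start at positions 116, 127.
KpnI cuts after base 5 of each site (before the last base), so after positions 120, 131.
ApaI sites (GGGCCC) start at positions 3, 139.
ApaI cuts after base 5 of each site (before the last base), so after positions 7, 143.
Combined cut positions: 7, 120, 131, 143.
Linear molecule, 4 cuts → 5 fragments:
  1–7 → 7 bp
  8–120 → 113 bp
  121–131 → 11 bp
  132–143 → 12 bp
  144–217 → 74 bp
Sorted largest to smallest: 113, 74, 12, 11, 7 bp.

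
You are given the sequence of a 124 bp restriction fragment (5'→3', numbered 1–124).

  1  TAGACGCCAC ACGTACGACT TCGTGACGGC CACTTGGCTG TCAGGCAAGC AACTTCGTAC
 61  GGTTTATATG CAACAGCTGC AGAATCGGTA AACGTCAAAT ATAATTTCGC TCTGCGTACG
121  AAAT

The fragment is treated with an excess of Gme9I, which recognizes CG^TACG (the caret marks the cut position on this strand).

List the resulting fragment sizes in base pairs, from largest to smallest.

Gme9I sites (CGTACG) start at positions 12, 56, 115.
Gme9I cuts after base 2 of each site, so after positions 13, 57, 116.
Linear molecule, 3 cuts → 4 fragments:
  1–13 → 13 bp
  14–57 → 44 bp
  58–116 → 59 bp
  117–124 → 8 bp
Sorted largest to smallest: 59, 44, 13, 8 bp.

59, 44, 13, 8 bp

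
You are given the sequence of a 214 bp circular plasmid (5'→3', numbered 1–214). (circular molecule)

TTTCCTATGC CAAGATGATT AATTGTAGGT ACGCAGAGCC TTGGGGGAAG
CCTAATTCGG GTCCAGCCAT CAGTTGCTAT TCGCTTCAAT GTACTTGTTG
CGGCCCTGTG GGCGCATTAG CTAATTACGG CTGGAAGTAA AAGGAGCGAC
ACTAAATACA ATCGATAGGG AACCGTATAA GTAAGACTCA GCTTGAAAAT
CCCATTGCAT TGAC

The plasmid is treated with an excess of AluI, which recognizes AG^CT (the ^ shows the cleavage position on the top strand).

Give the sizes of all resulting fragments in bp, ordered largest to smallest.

143, 71 bp

AluI sites (AGCT) start at positions 119, 190.
AluI cuts after base 2 of each site, so after positions 120, 191.
Circular molecule, 2 cuts → 2 fragments:
  121–191 → 71 bp
  192–214 then 1–120 → 23 + 120 = 143 bp
Sorted largest to smallest: 143, 71 bp.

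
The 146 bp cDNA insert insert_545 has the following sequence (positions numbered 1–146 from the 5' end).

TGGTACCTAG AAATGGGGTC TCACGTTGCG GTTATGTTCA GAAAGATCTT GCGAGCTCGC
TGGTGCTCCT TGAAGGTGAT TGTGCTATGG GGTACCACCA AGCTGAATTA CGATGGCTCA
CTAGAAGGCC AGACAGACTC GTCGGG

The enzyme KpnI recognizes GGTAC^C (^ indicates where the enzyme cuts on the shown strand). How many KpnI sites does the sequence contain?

GGTACC occurs starting at positions 2, 91.
KpnI cuts at 2 sites.

2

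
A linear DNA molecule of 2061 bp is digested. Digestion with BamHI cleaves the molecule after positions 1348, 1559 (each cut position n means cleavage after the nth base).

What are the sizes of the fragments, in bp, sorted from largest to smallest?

Linear molecule, 2 cuts → 3 fragments:
  1348 − 0 = 1348 bp
  1559 − 1348 = 211 bp
  2061 − 1559 = 502 bp
Sorted largest to smallest: 1348, 502, 211 bp.

1348, 502, 211 bp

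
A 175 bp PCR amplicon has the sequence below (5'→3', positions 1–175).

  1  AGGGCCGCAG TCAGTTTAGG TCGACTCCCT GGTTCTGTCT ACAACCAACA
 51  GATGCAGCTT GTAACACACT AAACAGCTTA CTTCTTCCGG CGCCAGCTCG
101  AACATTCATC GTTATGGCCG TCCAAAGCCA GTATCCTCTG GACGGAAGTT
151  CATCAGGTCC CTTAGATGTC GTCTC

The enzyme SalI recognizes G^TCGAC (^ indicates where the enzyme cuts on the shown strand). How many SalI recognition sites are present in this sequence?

GTCGAC occurs starting at position 20.
SalI cuts at 1 site.

1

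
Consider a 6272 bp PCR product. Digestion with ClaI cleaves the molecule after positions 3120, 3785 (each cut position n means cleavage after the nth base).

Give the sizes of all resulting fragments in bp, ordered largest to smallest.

3120, 2487, 665 bp

Linear molecule, 2 cuts → 3 fragments:
  3120 − 0 = 3120 bp
  3785 − 3120 = 665 bp
  6272 − 3785 = 2487 bp
Sorted largest to smallest: 3120, 2487, 665 bp.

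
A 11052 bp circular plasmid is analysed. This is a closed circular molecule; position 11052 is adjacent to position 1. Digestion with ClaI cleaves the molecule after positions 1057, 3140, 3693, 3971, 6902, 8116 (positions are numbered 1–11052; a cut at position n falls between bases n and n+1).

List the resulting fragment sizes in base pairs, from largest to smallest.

3993, 2931, 2083, 1214, 553, 278 bp

Circular molecule, 6 cuts → 6 fragments:
  3140 − 1057 = 2083 bp
  3693 − 3140 = 553 bp
  3971 − 3693 = 278 bp
  6902 − 3971 = 2931 bp
  8116 − 6902 = 1214 bp
  wrap: 11052 − 8116 + 1057 = 3993 bp
Sorted largest to smallest: 3993, 2931, 2083, 1214, 553, 278 bp.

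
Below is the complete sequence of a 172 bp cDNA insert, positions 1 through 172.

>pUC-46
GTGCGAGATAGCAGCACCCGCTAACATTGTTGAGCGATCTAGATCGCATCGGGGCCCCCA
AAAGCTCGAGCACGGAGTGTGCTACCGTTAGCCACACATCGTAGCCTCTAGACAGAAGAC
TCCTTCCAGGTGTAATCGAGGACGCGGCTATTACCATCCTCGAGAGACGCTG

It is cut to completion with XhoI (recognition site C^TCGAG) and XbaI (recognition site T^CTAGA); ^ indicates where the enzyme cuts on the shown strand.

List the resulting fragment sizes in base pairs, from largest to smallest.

52, 42, 38, 27, 13 bp

XhoI sites (CTCGAG) start at positions 65, 159.
XhoI cuts after the first base of each site, so after positions 65, 159.
XbaI sites (TCTAGA) start at positions 38, 107.
XbaI cuts after the first base of each site, so after positions 38, 107.
Combined cut positions: 38, 65, 107, 159.
Linear molecule, 4 cuts → 5 fragments:
  1–38 → 38 bp
  39–65 → 27 bp
  66–107 → 42 bp
  108–159 → 52 bp
  160–172 → 13 bp
Sorted largest to smallest: 52, 42, 38, 27, 13 bp.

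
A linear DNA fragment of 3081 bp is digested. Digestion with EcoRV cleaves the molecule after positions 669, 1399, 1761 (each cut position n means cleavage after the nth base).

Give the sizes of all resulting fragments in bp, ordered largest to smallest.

Linear molecule, 3 cuts → 4 fragments:
  669 − 0 = 669 bp
  1399 − 669 = 730 bp
  1761 − 1399 = 362 bp
  3081 − 1761 = 1320 bp
Sorted largest to smallest: 1320, 730, 669, 362 bp.

1320, 730, 669, 362 bp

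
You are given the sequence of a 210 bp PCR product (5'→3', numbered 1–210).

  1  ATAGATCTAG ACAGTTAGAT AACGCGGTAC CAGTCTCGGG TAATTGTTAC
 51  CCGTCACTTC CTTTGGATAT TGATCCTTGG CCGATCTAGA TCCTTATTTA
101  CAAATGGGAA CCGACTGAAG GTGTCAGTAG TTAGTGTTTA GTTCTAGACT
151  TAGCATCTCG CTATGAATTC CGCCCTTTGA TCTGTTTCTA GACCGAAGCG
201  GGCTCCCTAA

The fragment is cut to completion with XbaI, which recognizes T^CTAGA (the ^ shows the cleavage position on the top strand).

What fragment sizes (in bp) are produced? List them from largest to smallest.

79, 58, 44, 23, 6 bp

XbaI sites (TCTAGA) start at positions 6, 85, 143, 187.
XbaI cuts after the first base of each site, so after positions 6, 85, 143, 187.
Linear molecule, 4 cuts → 5 fragments:
  1–6 → 6 bp
  7–85 → 79 bp
  86–143 → 58 bp
  144–187 → 44 bp
  188–210 → 23 bp
Sorted largest to smallest: 79, 58, 44, 23, 6 bp.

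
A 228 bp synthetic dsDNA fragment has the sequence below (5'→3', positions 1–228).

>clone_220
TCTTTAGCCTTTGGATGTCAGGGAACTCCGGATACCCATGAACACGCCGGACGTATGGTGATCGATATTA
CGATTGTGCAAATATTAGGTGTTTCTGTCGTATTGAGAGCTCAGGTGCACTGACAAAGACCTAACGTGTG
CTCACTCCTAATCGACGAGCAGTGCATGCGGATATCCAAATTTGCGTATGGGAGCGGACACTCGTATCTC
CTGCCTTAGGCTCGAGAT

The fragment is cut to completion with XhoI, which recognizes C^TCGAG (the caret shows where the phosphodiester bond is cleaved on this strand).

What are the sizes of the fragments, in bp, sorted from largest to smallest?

221, 7 bp

The XhoI site (CTCGAG) starts at position 221.
XhoI cuts after the first base of each site, so after position 221.
Linear molecule, 1 cut → 2 fragments:
  1–221 → 221 bp
  222–228 → 7 bp
Sorted largest to smallest: 221, 7 bp.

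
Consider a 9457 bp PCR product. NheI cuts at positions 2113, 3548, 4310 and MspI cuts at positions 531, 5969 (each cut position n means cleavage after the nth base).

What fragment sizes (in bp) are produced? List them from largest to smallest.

Combined cut positions (sorted): 531, 2113, 3548, 4310, 5969.
Linear molecule, 5 cuts → 6 fragments:
  531 − 0 = 531 bp
  2113 − 531 = 1582 bp
  3548 − 2113 = 1435 bp
  4310 − 3548 = 762 bp
  5969 − 4310 = 1659 bp
  9457 − 5969 = 3488 bp
Sorted largest to smallest: 3488, 1659, 1582, 1435, 762, 531 bp.

3488, 1659, 1582, 1435, 762, 531 bp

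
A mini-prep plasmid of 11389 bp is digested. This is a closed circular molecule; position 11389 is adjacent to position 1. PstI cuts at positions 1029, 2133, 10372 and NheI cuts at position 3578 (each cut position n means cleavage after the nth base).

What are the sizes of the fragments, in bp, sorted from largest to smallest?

6794, 2046, 1445, 1104 bp

Combined cut positions (sorted): 1029, 2133, 3578, 10372.
Circular molecule, 4 cuts → 4 fragments:
  2133 − 1029 = 1104 bp
  3578 − 2133 = 1445 bp
  10372 − 3578 = 6794 bp
  wrap: 11389 − 10372 + 1029 = 2046 bp
Sorted largest to smallest: 6794, 2046, 1445, 1104 bp.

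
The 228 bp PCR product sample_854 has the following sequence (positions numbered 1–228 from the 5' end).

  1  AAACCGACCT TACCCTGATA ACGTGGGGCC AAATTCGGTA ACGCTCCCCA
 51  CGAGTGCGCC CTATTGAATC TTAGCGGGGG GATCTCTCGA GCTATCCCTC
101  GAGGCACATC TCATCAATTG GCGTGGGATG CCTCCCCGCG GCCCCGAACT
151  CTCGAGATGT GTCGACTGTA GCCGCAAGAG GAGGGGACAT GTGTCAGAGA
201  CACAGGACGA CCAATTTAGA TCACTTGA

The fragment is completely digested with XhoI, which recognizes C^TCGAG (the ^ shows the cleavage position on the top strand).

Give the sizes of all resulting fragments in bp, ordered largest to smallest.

XhoI sites (CTCGAG) start at positions 86, 98, 151.
XhoI cuts after the first base of each site, so after positions 86, 98, 151.
Linear molecule, 3 cuts → 4 fragments:
  1–86 → 86 bp
  87–98 → 12 bp
  99–151 → 53 bp
  152–228 → 77 bp
Sorted largest to smallest: 86, 77, 53, 12 bp.

86, 77, 53, 12 bp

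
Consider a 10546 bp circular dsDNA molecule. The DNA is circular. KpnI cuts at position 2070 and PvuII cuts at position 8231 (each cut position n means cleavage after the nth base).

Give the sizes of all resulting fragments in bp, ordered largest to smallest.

6161, 4385 bp

Combined cut positions (sorted): 2070, 8231.
Circular molecule, 2 cuts → 2 fragments:
  8231 − 2070 = 6161 bp
  wrap: 10546 − 8231 + 2070 = 4385 bp
Sorted largest to smallest: 6161, 4385 bp.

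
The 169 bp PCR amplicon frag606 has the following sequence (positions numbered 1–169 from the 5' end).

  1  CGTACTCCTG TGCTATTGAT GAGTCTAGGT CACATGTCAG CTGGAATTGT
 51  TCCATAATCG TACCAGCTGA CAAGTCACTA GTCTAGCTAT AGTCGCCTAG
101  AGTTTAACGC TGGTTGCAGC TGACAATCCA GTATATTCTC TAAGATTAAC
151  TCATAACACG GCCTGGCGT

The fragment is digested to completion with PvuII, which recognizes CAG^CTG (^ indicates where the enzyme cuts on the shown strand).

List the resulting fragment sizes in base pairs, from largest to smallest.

53, 50, 40, 26 bp

PvuII sites (CAGCTG) start at positions 38, 64, 117.
PvuII cuts after base 3 of each site, so after positions 40, 66, 119.
Linear molecule, 3 cuts → 4 fragments:
  1–40 → 40 bp
  41–66 → 26 bp
  67–119 → 53 bp
  120–169 → 50 bp
Sorted largest to smallest: 53, 50, 40, 26 bp.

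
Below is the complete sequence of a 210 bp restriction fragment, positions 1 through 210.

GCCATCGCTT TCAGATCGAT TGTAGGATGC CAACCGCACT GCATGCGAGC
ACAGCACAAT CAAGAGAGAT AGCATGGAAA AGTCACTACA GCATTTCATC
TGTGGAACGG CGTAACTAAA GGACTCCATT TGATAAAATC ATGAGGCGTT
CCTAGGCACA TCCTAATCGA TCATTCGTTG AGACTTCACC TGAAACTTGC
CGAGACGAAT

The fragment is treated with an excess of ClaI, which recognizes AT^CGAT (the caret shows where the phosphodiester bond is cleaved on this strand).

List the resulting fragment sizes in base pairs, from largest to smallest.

ClaI sites (ATCGAT) start at positions 15, 166.
ClaI cuts after base 2 of each site, so after positions 16, 167.
Linear molecule, 2 cuts → 3 fragments:
  1–16 → 16 bp
  17–167 → 151 bp
  168–210 → 43 bp
Sorted largest to smallest: 151, 43, 16 bp.

151, 43, 16 bp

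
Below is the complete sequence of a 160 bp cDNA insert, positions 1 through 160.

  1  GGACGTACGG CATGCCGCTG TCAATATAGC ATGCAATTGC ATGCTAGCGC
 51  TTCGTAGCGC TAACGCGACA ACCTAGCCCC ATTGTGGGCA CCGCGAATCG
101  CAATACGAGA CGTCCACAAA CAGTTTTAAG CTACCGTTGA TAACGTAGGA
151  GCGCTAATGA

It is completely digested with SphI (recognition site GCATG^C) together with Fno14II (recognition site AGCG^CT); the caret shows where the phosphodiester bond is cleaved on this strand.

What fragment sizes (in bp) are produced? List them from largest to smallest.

SphI sites (GCATGC) start at positions 10, 29, 39.
SphI cuts after base 5 of each site (before the last base), so after positions 14, 33, 43.
Fno14II sites (AGCGCT) start at positions 46, 56, 150.
Fno14II cuts after base 4 of each site, so after positions 49, 59, 153.
Combined cut positions: 14, 33, 43, 49, 59, 153.
Linear molecule, 6 cuts → 7 fragments:
  1–14 → 14 bp
  15–33 → 19 bp
  34–43 → 10 bp
  44–49 → 6 bp
  50–59 → 10 bp
  60–153 → 94 bp
  154–160 → 7 bp
Sorted largest to smallest: 94, 19, 14, 10, 10, 7, 6 bp.

94, 19, 14, 10, 10, 7, 6 bp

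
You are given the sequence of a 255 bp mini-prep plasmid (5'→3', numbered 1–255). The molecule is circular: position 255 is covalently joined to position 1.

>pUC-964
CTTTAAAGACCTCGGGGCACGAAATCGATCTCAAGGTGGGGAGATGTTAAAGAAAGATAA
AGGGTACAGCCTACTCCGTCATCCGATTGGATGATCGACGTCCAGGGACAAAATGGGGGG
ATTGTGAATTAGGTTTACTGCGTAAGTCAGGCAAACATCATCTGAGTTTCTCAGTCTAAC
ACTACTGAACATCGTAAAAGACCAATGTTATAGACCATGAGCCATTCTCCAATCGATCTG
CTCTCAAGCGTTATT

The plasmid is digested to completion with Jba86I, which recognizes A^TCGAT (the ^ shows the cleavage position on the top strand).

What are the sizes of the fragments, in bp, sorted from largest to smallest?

Jba86I sites (ATCGAT) start at positions 24, 232.
Jba86I cuts after the first base of each site, so after positions 24, 232.
Circular molecule, 2 cuts → 2 fragments:
  25–232 → 208 bp
  233–255 then 1–24 → 23 + 24 = 47 bp
Sorted largest to smallest: 208, 47 bp.

208, 47 bp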